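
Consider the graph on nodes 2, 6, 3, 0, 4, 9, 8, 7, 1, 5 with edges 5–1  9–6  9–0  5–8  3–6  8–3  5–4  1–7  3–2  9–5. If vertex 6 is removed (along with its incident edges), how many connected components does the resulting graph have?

With 6 gone, the remaining components are: {0, 1, 2, 3, 4, 5, 7, 8, 9}.
That is 1 component.

1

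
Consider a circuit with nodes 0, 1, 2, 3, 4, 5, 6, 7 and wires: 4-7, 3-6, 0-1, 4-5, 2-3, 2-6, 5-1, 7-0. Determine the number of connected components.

Starting from 2 we can reach 2, 3, 6. That is one component of size 3.
Starting from 0 we can reach 0, 1, 4, 5, 7. That is one component of size 5.
Total: 2 components.

2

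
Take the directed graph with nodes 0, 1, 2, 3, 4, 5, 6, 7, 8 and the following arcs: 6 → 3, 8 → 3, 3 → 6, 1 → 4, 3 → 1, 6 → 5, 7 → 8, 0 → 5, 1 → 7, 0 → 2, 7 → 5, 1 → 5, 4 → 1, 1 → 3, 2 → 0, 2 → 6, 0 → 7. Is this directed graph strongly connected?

No

There is no directed path from 1 to 0, so the graph is not strongly connected.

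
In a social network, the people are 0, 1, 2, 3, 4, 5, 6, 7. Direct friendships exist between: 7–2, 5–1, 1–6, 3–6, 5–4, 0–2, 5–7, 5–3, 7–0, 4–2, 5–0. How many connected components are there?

1

Starting from 0 we can reach 0, 1, 2, 3, 4, 5, 6, 7. That is one component of size 8.
Total: 1 component.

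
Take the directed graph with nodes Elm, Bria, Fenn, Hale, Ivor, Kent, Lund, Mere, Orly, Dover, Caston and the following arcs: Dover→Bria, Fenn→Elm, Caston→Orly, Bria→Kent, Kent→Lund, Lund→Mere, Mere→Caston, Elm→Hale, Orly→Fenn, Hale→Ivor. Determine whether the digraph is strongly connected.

No

There is no directed path from Ivor to Caston, so the graph is not strongly connected.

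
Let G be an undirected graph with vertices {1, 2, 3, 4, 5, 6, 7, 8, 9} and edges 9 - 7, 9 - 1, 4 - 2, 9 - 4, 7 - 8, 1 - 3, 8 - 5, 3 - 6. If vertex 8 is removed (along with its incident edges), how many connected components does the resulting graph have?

2

With 8 gone, the remaining components are: {5}; {1, 2, 3, 4, 6, 7, 9}.
That is 2 components.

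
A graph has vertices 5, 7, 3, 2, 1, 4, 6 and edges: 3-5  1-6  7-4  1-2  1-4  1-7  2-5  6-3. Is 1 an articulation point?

Deleting 1 raises the number of components from 1 to 2, so 1 is a cut vertex.

Yes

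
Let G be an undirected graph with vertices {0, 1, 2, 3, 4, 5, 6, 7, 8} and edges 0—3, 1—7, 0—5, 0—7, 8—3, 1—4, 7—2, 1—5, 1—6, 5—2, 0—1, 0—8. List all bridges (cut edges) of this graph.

1-4, 1-6

The edges on the cycle 0-8-3-0 are not bridges since each lies on that cycle.
But removing 1—4 disconnects 1 from 4; removing 1—6 disconnects 1 from 6 — these are bridges.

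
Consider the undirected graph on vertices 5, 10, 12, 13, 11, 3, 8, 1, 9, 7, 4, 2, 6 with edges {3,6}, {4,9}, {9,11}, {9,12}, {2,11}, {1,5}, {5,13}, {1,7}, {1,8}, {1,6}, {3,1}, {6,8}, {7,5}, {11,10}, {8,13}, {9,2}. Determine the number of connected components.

2

Starting from 2 we can reach 2, 4, 9, 10, 11, 12. That is one component of size 6.
Starting from 1 we can reach 1, 3, 5, 6, 7, 8, 13. That is one component of size 7.
Total: 2 components.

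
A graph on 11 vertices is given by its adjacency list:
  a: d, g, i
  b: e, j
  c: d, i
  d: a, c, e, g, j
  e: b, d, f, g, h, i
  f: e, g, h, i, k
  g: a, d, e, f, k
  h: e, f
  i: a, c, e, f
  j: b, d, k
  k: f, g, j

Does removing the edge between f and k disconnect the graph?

No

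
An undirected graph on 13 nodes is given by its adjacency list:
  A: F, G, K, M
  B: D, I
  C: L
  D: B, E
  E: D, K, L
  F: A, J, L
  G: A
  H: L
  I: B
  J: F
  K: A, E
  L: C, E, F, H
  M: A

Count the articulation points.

Removing A increases the component count from 1 to 3, so A is a cut vertex.
Removing B increases the component count from 1 to 2, so B is a cut vertex.
Removing D increases the component count from 1 to 2, so D is a cut vertex.
Likewise E, F, L are cut vertices.
By contrast removing G leaves 1 component; it is not a cut vertex. No other vertex is a cut vertex either.

6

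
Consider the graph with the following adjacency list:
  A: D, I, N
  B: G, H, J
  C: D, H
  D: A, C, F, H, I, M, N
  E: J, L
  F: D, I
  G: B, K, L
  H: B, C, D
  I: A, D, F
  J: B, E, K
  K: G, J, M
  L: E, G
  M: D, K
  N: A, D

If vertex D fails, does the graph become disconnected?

Yes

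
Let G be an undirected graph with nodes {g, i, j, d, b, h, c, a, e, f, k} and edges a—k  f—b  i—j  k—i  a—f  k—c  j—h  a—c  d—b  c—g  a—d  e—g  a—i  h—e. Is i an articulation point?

Deleting i leaves 1 component (was 1) (its neighbors a, j, k remain connected to each other), so i is not a cut vertex.

No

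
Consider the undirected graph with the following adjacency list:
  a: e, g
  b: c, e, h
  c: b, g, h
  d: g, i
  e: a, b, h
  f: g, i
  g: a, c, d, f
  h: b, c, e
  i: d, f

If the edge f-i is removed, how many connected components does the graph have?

1

f and i are still connected via f-g-d-i, so the component count stays at 1.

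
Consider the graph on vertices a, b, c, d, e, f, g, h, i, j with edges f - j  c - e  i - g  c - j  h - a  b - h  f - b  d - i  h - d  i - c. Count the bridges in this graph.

3

The edges on the cycle f-b-h-d-i-c-j-f are not bridges since each lies on that cycle.
But removing a - h disconnects a from h; removing g - i disconnects g from i; removing c - e disconnects c from e — these are bridges.
That makes 3 bridges.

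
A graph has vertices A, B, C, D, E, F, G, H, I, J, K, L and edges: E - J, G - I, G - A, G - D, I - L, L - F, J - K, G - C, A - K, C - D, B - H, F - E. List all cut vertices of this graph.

Removing G increases the component count from 2 to 3, so G is a cut vertex.
By contrast removing C leaves 2 components; it is not a cut vertex. No other vertex is a cut vertex either.

G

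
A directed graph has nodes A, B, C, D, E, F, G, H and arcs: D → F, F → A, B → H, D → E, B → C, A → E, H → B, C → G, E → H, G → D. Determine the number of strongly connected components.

1

{A, B, C, D, E, F, G, H} are all mutually reachable — one SCC of size 8.
That gives 1 strongly connected component.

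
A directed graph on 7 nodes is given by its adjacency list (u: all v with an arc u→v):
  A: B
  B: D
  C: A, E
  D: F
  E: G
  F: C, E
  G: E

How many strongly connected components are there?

2

{A, B, C, D, F} are all mutually reachable — one SCC of size 5.
{E, G} are all mutually reachable — one SCC of size 2.
That gives 2 strongly connected components.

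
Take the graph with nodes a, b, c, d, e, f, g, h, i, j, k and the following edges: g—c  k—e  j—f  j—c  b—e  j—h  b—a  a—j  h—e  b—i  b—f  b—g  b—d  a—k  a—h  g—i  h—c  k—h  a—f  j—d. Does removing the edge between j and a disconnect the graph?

After removing j—a, the path j-h-a still connects them, so the edge is not a bridge.

No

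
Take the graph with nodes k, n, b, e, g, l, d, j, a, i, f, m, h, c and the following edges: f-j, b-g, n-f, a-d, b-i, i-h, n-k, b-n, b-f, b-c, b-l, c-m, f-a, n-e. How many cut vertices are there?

6

Removing a increases the component count from 1 to 2, so a is a cut vertex.
Removing b increases the component count from 1 to 5, so b is a cut vertex.
Removing c increases the component count from 1 to 2, so c is a cut vertex.
Likewise f, i, n are cut vertices.
By contrast removing l leaves 1 component; it is not a cut vertex. No other vertex is a cut vertex either.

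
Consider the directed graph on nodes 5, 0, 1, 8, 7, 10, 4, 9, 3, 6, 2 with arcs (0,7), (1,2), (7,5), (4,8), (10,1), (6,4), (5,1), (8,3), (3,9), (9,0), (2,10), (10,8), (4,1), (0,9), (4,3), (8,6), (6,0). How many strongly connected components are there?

{0, 1, 2, 3, 4, 5, 6, 7, 8, 9, 10} are all mutually reachable — one SCC of size 11.
That gives 1 strongly connected component.

1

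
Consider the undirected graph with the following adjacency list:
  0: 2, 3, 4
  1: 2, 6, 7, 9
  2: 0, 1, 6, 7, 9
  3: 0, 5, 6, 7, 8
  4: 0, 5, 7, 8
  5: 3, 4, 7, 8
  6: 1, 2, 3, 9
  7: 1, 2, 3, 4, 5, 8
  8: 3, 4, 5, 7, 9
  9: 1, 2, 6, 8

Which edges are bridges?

none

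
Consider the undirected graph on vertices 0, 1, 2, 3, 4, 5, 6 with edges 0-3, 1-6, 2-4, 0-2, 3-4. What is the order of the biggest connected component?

4

5 is isolated — a component by itself.
Starting from 1 we can reach 1, 6. That is one component of size 2.
Starting from 0 we can reach 0, 2, 3, 4. That is one component of size 4.
The largest has 4 vertices.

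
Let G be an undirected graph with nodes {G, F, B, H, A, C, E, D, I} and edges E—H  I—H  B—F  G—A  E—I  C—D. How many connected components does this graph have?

4

Starting from A we can reach A, G. That is one component of size 2.
Starting from C we can reach C, D. That is one component of size 2.
Starting from B we can reach B, F. That is one component of size 2.
Starting from E we can reach E, H, I. That is one component of size 3.
Total: 4 components.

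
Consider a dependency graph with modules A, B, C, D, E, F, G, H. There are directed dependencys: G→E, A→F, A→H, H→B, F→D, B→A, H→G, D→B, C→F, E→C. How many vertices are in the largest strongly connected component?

8

{A, B, C, D, E, F, G, H} are all mutually reachable — one SCC of size 8.
The largest has 8 vertices.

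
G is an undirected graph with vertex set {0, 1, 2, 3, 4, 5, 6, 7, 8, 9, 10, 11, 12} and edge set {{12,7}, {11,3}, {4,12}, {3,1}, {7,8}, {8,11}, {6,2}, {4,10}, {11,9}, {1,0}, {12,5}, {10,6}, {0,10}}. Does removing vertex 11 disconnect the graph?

Yes

Deleting 11 raises the number of components from 1 to 2, so 11 is a cut vertex.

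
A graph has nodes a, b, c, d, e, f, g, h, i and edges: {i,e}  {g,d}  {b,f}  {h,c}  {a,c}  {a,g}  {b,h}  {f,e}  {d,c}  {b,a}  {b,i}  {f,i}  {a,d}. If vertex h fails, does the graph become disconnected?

No

Deleting h leaves 1 component (was 1) (its neighbors b, c remain connected to each other), so h is not a cut vertex.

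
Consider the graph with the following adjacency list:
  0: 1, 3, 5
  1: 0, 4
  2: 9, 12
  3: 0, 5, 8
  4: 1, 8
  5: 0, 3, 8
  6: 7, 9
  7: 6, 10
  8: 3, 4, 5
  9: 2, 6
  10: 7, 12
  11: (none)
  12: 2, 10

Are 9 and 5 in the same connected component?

No

The component containing 9 is {2, 6, 7, 9, 10, 12}, and 5 is not in it.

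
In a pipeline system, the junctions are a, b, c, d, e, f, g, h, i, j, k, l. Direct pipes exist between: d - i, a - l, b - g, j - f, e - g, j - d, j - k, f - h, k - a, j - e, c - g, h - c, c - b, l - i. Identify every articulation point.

Removing j increases the component count from 1 to 2, so j is a cut vertex.
By contrast removing i leaves 1 component; it is not a cut vertex. No other vertex is a cut vertex either.

j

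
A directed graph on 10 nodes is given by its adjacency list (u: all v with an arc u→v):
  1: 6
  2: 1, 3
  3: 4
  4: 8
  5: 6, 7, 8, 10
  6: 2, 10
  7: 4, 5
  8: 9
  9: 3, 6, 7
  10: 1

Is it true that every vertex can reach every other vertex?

From 2 we can reach every vertex (1, 2, 3, 4, 5, 6, 7, 8, 9, 10), and every vertex can reach 2 (1, 2, 3, 4, 5, 6, 7, 8, 9, 10). So the whole graph is one strongly connected component.

Yes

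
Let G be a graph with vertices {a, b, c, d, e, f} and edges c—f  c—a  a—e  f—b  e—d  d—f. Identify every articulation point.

Removing f increases the component count from 1 to 2, so f is a cut vertex.
By contrast removing e leaves 1 component; it is not a cut vertex. No other vertex is a cut vertex either.

f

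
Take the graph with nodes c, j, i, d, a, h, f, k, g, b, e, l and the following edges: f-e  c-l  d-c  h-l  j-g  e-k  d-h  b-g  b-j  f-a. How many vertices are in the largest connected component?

4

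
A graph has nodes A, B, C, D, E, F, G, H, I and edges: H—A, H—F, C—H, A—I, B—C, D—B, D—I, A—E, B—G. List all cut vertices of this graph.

Removing A increases the component count from 1 to 2, so A is a cut vertex.
Removing B increases the component count from 1 to 2, so B is a cut vertex.
Removing H increases the component count from 1 to 2, so H is a cut vertex.
By contrast removing F leaves 1 component; it is not a cut vertex. No other vertex is a cut vertex either.

A, B, H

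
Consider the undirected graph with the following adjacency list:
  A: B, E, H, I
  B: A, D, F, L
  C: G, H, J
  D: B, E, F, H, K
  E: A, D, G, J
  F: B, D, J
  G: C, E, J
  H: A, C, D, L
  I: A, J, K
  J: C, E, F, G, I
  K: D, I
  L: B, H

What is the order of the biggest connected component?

Starting from A we can reach A, B, C, D, E, F, G, H, I, J, K, L. That is one component of size 12.
The largest has 12 vertices.

12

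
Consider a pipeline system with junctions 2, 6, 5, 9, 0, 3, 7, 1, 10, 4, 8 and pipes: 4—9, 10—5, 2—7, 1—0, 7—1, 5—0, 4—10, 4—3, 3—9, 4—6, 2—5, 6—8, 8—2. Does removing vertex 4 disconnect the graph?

Deleting 4 raises the number of components from 1 to 2, so 4 is a cut vertex.

Yes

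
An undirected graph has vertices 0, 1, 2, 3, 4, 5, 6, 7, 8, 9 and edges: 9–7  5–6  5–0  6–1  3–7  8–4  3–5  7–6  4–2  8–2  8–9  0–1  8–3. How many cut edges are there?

0

The edges on the cycle 8-4-2-8 are not bridges since each lies on that cycle.
Every edge lies on some cycle, so there are no bridges.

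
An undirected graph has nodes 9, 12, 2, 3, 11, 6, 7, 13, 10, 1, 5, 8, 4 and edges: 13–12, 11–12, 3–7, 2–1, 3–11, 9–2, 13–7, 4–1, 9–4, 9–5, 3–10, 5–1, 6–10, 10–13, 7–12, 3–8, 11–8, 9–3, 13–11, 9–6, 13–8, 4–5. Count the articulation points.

Removing 9 increases the component count from 1 to 2, so 9 is a cut vertex.
By contrast removing 11 leaves 1 component; it is not a cut vertex. No other vertex is a cut vertex either.

1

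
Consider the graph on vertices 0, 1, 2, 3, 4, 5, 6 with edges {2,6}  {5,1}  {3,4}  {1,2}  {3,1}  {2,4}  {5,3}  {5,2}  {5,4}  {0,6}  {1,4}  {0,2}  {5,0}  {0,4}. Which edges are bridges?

none

The edges on the cycle 5-3-1-5 are not bridges since each lies on that cycle.
Every edge lies on some cycle, so there are no bridges.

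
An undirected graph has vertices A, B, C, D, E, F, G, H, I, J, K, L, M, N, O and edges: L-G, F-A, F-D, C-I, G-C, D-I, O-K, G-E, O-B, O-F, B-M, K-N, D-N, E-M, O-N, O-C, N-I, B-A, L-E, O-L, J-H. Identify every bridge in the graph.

H-J

The edges on the cycle O-B-M-E-G-L-O are not bridges since each lies on that cycle.
But removing J-H disconnects J from H — this is a bridge.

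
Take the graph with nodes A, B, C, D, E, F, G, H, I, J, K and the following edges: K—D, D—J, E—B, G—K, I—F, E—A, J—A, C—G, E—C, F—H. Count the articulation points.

Removing E increases the component count from 2 to 3, so E is a cut vertex.
Removing F increases the component count from 2 to 3, so F is a cut vertex.
By contrast removing G leaves 2 components; it is not a cut vertex. No other vertex is a cut vertex either.

2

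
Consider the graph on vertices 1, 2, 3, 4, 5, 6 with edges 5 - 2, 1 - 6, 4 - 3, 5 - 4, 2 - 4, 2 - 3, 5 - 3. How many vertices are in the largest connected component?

4

Starting from 1 we can reach 1, 6. That is one component of size 2.
Starting from 2 we can reach 2, 3, 4, 5. That is one component of size 4.
The largest has 4 vertices.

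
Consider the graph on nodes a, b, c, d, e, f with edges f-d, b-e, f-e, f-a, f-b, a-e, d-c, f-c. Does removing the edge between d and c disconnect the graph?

After removing d-c, the path d-f-c still connects them, so the edge is not a bridge.

No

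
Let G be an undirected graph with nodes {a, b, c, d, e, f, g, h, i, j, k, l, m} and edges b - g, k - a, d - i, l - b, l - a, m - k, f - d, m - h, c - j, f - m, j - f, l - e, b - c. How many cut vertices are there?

5

Removing b increases the component count from 1 to 2, so b is a cut vertex.
Removing d increases the component count from 1 to 2, so d is a cut vertex.
Removing f increases the component count from 1 to 2, so f is a cut vertex.
Likewise l, m are cut vertices.
By contrast removing i leaves 1 component; it is not a cut vertex. No other vertex is a cut vertex either.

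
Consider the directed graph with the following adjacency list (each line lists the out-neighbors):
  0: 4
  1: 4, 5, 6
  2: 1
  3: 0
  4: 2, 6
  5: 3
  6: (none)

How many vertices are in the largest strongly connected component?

{0, 1, 2, 3, 4, 5} are all mutually reachable — one SCC of size 6.
{6} is an SCC by itself.
The largest has 6 vertices.

6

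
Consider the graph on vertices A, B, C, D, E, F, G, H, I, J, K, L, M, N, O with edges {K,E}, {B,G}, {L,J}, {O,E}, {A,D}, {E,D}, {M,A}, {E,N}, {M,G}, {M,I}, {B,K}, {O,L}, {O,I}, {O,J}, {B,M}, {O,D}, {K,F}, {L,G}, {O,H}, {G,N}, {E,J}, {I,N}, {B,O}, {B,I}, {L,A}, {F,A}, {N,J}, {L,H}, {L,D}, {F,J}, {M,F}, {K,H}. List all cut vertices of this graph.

Removing F, for instance, still leaves 2 components. No single vertex removal increases the component count — the graph has no articulation points.

none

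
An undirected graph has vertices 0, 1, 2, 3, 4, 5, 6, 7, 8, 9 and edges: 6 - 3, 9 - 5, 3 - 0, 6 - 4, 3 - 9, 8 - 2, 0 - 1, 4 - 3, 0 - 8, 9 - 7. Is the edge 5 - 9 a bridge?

Removing 5 - 9 leaves no path between 5 and 9: the component count goes from 1 to 2. So it is a bridge.

Yes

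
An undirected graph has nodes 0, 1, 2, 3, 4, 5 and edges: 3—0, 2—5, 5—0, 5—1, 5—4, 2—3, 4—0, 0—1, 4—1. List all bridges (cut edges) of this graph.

The edges on the cycle 2-3-0-5-2 are not bridges since each lies on that cycle.
Every edge lies on some cycle, so there are no bridges.

none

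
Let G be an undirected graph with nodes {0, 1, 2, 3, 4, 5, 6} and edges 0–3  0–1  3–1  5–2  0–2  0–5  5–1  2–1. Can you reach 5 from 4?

The component containing 4 is {4}, and 5 is not in it.

No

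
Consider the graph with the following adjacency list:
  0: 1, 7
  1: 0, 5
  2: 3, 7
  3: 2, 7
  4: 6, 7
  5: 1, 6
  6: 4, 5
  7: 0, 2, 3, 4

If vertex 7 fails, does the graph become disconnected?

Yes

Deleting 7 raises the number of components from 1 to 2, so 7 is a cut vertex.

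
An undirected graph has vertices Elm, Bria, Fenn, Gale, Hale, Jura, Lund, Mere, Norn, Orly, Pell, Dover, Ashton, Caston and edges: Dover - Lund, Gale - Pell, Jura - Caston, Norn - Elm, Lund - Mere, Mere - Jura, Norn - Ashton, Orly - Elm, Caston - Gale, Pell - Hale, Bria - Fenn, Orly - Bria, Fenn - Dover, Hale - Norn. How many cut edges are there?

The edges on the cycle Orly-Bria-Fenn-Dover-Lund-Mere-Jura-Caston-Gale-Pell-Hale-Norn-Elm-Orly are not bridges since each lies on that cycle.
But removing Norn - Ashton disconnects Norn from Ashton — this is a bridge.

1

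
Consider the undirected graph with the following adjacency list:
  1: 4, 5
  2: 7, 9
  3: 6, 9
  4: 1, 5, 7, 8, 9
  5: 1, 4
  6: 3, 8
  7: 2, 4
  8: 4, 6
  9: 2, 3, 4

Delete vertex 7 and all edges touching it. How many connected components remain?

With 7 gone, the remaining components are: {1, 2, 3, 4, 5, 6, 8, 9}.
That is 1 component.

1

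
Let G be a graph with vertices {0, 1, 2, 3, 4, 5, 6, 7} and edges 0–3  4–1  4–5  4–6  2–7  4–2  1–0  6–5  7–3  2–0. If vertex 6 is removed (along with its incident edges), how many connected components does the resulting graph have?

1

With 6 gone, the remaining components are: {0, 1, 2, 3, 4, 5, 7}.
That is 1 component.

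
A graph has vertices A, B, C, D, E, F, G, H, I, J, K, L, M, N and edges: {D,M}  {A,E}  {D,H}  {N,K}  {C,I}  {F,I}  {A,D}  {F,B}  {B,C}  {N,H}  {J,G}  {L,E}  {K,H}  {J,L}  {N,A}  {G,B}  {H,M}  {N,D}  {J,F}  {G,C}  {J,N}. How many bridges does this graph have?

The edges on the cycle G-B-C-G are not bridges since each lies on that cycle.
Every edge lies on some cycle, so there are no bridges.

0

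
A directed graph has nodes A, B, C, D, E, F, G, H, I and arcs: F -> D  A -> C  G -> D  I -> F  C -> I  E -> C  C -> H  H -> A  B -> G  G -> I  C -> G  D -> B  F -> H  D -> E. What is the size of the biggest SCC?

9

{A, B, C, D, E, F, G, H, I} are all mutually reachable — one SCC of size 9.
The largest has 9 vertices.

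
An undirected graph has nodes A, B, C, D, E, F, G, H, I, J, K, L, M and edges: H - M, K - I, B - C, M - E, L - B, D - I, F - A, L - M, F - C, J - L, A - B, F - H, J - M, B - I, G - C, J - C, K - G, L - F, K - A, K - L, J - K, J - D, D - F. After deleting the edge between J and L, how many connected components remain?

J and L are still connected via J-K-L, so the component count stays at 1.

1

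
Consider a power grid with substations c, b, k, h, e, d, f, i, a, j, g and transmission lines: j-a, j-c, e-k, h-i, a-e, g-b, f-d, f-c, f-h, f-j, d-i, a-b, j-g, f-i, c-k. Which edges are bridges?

The edges on the cycle f-h-i-f are not bridges since each lies on that cycle.
Every edge lies on some cycle, so there are no bridges.

none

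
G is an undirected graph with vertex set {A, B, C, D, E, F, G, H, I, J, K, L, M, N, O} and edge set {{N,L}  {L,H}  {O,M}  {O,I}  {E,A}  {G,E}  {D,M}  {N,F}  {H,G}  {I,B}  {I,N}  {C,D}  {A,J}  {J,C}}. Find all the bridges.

B-I, F-N

The edges on the cycle O-I-N-L-H-G-E-A-J-C-D-M-O are not bridges since each lies on that cycle.
But removing I–B disconnects I from B; removing N–F disconnects N from F — these are bridges.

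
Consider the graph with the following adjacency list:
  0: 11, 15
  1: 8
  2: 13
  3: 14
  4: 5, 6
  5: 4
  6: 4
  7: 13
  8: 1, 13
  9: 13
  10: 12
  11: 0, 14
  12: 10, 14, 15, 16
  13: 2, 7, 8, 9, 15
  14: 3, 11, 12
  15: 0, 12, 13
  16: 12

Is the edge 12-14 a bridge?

No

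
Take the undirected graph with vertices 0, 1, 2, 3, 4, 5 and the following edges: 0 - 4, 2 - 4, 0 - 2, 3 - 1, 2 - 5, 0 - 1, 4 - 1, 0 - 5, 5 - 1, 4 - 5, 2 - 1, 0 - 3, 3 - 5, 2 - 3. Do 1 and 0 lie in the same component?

Yes

From 1 we can reach 0, 1, 2, 3, 4, 5, which includes 0.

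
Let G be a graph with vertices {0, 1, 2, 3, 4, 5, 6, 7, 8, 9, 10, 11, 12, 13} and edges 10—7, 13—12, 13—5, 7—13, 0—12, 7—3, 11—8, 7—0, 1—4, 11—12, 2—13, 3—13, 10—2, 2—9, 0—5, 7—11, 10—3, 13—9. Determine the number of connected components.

6 is isolated — a component by itself.
Starting from 1 we can reach 1, 4. That is one component of size 2.
Starting from 0 we can reach 0, 2, 3, 5, 7, 8, 9, 10, 11, 12, 13. That is one component of size 11.
Total: 3 components.

3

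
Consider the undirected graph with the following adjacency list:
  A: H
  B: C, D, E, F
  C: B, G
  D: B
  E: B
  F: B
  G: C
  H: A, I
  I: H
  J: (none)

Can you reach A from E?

No

The component containing E is {B, C, D, E, F, G}, and A is not in it.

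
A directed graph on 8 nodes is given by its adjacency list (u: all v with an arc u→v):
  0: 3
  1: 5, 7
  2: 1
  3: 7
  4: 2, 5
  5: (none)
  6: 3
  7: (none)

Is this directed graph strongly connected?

There is no directed path from 6 to 2, so the graph is not strongly connected.

No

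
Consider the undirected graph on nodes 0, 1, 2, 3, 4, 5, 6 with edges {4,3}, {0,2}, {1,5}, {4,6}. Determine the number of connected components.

Starting from 1 we can reach 1, 5. That is one component of size 2.
Starting from 0 we can reach 0, 2. That is one component of size 2.
Starting from 3 we can reach 3, 4, 6. That is one component of size 3.
Total: 3 components.

3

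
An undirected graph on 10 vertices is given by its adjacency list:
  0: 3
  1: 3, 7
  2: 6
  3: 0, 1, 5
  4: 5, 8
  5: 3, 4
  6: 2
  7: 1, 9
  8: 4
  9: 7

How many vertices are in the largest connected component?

8

Starting from 2 we can reach 2, 6. That is one component of size 2.
Starting from 0 we can reach 0, 1, 3, 4, 5, 7, 8, 9. That is one component of size 8.
The largest has 8 vertices.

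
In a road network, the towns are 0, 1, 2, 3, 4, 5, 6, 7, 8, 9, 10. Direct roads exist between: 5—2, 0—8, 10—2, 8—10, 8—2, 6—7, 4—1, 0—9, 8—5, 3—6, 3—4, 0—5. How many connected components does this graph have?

2

Starting from 1 we can reach 1, 3, 4, 6, 7. That is one component of size 5.
Starting from 0 we can reach 0, 2, 5, 8, 9, 10. That is one component of size 6.
Total: 2 components.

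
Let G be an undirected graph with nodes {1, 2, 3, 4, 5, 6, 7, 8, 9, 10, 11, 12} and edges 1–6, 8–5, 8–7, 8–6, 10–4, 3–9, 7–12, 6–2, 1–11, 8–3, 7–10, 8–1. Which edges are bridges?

1-11, 10-4, 10-7, 12-7, 2-6, 3-8, 3-9, 5-8, 7-8

The edges on the cycle 8-1-6-8 are not bridges since each lies on that cycle.
But removing 10–4 disconnects 10 from 4; removing 8–5 disconnects 8 from 5; removing 8–7 disconnects 8 from 7; removing 8–3 disconnects 8 from 3 — these are bridges.
In total 9 edges are bridges.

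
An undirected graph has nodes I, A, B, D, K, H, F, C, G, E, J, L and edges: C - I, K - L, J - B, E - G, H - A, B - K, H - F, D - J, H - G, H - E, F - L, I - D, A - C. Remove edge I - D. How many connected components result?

1

I and D are still connected via I-C-A-H-F-L-K-B-J-D, so the component count stays at 1.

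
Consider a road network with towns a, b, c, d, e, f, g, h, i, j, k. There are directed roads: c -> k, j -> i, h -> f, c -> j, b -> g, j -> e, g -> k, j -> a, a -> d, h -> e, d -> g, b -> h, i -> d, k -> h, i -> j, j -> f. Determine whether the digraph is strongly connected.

There is no directed path from b to i, so the graph is not strongly connected.

No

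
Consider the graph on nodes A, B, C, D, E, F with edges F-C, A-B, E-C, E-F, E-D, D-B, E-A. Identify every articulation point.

E

Removing E increases the component count from 1 to 2, so E is a cut vertex.
By contrast removing A leaves 1 component; it is not a cut vertex. No other vertex is a cut vertex either.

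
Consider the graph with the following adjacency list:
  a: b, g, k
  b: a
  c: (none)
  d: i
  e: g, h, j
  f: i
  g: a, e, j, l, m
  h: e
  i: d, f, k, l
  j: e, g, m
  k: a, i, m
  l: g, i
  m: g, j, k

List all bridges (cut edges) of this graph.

The edges on the cycle g-e-j-g are not bridges since each lies on that cycle.
But removing d-i disconnects d from i; removing e-h disconnects e from h; removing b-a disconnects b from a; removing f-i disconnects f from i — these are bridges.

a-b, d-i, e-h, f-i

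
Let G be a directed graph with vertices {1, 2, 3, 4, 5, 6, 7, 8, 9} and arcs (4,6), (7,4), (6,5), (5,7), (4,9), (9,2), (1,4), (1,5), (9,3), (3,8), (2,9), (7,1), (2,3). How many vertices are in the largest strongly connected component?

5

{1, 4, 5, 6, 7} are all mutually reachable — one SCC of size 5.
{2, 9} are all mutually reachable — one SCC of size 2.
{3} is an SCC by itself.
{8} is an SCC by itself.
The largest has 5 vertices.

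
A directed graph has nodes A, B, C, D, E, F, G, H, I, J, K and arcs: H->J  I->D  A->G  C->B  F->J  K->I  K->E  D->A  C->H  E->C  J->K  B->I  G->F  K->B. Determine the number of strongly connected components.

1

{A, B, C, D, E, F, G, H, I, J, K} are all mutually reachable — one SCC of size 11.
That gives 1 strongly connected component.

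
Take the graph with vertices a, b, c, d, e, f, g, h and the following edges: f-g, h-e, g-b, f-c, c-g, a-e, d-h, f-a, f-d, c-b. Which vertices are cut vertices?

f

Removing f increases the component count from 1 to 2, so f is a cut vertex.
By contrast removing h leaves 1 component; it is not a cut vertex. No other vertex is a cut vertex either.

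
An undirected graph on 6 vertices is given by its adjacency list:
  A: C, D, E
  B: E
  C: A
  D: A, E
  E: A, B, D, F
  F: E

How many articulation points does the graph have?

Removing A increases the component count from 1 to 2, so A is a cut vertex.
Removing E increases the component count from 1 to 3, so E is a cut vertex.
By contrast removing D leaves 1 component; it is not a cut vertex. No other vertex is a cut vertex either.

2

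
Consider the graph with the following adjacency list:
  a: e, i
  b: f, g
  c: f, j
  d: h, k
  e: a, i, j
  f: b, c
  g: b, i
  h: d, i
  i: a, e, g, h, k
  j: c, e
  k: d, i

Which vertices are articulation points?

i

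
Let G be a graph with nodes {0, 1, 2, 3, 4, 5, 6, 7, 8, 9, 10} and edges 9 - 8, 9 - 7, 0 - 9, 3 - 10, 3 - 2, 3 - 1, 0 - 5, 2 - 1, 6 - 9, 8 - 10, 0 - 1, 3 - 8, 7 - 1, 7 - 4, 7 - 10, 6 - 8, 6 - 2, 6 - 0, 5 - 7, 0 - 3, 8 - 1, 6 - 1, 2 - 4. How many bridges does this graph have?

The edges on the cycle 0-5-7-4-2-3-0 are not bridges since each lies on that cycle.
Every edge lies on some cycle, so there are no bridges.

0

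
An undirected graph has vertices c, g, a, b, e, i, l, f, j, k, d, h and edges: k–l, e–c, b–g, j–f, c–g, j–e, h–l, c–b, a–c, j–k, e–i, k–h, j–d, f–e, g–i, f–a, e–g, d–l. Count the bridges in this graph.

The edges on the cycle c-b-g-c are not bridges since each lies on that cycle.
Every edge lies on some cycle, so there are no bridges.

0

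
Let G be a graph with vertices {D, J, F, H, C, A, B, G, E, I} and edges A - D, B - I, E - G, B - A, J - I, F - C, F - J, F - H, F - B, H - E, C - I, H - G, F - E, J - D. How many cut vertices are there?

Removing F increases the component count from 1 to 2, so F is a cut vertex.
By contrast removing H leaves 1 component; it is not a cut vertex. No other vertex is a cut vertex either.

1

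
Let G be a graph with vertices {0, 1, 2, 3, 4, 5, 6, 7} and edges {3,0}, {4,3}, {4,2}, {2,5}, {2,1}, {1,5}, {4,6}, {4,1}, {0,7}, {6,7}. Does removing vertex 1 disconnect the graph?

No

Deleting 1 leaves 1 component (was 1) (its neighbors 2, 4, 5 remain connected to each other), so 1 is not a cut vertex.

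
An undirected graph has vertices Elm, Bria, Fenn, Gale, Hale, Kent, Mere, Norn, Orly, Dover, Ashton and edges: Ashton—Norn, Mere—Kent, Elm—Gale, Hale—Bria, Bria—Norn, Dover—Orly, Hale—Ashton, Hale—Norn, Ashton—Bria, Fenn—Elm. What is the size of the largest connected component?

4

Starting from Orly we can reach Orly, Dover. That is one component of size 2.
Starting from Kent we can reach Kent, Mere. That is one component of size 2.
Starting from Elm we can reach Elm, Fenn, Gale. That is one component of size 3.
Starting from Bria we can reach Bria, Hale, Norn, Ashton. That is one component of size 4.
The largest has 4 vertices.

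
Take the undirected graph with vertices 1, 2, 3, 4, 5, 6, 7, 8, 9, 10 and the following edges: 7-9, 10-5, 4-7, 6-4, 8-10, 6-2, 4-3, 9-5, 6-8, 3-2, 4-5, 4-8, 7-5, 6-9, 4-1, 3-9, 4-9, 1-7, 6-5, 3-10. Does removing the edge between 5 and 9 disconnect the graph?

No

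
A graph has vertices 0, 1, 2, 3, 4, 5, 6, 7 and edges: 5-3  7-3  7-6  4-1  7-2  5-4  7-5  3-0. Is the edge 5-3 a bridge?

No

After removing 5-3, the path 5-7-3 still connects them, so the edge is not a bridge.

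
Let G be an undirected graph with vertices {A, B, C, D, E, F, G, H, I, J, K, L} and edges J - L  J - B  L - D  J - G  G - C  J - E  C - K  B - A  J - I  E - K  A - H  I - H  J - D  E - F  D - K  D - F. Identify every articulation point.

J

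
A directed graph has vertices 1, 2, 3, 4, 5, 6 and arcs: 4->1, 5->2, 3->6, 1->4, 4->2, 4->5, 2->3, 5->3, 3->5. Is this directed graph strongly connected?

There is no directed path from 5 to 1, so the graph is not strongly connected.

No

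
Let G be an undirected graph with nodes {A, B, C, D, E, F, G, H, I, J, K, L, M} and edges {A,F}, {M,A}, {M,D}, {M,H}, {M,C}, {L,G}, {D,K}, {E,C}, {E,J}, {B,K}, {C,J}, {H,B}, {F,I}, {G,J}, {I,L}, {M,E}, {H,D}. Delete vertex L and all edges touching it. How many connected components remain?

With L gone, the remaining components are: {A, B, C, D, E, F, G, H, I, J, K, M}.
That is 1 component.

1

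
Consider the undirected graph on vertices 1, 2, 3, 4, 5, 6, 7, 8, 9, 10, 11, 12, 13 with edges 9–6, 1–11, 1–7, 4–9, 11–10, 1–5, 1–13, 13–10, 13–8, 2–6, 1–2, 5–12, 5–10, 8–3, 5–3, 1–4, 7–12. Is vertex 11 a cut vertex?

No

Deleting 11 leaves 1 component (was 1) (its neighbors 1, 10 remain connected to each other), so 11 is not a cut vertex.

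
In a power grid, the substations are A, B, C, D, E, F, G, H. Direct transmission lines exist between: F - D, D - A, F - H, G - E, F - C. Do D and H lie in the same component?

Yes

From D we can reach A, C, D, F, H, which includes H.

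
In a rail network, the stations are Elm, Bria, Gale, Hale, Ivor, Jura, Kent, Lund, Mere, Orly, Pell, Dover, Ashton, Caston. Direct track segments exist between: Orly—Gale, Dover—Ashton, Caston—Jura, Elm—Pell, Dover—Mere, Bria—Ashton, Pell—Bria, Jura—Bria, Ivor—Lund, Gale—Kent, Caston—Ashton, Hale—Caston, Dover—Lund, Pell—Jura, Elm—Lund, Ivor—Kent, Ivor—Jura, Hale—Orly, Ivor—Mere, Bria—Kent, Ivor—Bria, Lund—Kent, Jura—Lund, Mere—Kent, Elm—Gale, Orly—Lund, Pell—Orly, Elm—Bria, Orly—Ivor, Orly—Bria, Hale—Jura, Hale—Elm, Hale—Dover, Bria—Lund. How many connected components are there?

1

Starting from Elm we can reach Elm, Bria, Gale, Hale, Ivor, Jura, Kent, Lund, Mere, Orly, Pell, Dover, Ashton, Caston. That is one component of size 14.
Total: 1 component.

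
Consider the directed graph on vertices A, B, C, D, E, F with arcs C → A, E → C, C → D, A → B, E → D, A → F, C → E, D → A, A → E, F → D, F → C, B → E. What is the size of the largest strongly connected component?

6

{A, B, C, D, E, F} are all mutually reachable — one SCC of size 6.
The largest has 6 vertices.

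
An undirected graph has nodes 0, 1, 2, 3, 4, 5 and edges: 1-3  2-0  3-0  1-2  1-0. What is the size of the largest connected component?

4 is isolated — a component by itself.
5 is isolated — a component by itself.
Starting from 0 we can reach 0, 1, 2, 3. That is one component of size 4.
The largest has 4 vertices.

4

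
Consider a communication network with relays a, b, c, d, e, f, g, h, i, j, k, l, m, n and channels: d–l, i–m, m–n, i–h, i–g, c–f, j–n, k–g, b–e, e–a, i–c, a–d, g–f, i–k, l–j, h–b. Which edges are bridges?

The edges on the cycle i-h-b-e-a-d-l-j-n-m-i are not bridges since each lies on that cycle.
Every edge lies on some cycle, so there are no bridges.

none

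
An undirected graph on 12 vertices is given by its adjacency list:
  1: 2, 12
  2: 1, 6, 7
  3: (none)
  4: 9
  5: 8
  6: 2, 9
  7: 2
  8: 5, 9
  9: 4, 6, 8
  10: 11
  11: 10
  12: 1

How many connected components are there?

3 is isolated — a component by itself.
Starting from 10 we can reach 10, 11. That is one component of size 2.
Starting from 1 we can reach 1, 2, 4, 5, 6, 7, 8, 9, 12. That is one component of size 9.
Total: 3 components.

3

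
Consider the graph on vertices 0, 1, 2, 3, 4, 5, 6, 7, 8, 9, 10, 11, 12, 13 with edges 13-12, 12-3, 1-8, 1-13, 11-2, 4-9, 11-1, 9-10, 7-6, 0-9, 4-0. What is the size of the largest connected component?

5 is isolated — a component by itself.
Starting from 6 we can reach 6, 7. That is one component of size 2.
Starting from 0 we can reach 0, 4, 9, 10. That is one component of size 4.
Starting from 1 we can reach 1, 2, 3, 8, 11, 12, 13. That is one component of size 7.
The largest has 7 vertices.

7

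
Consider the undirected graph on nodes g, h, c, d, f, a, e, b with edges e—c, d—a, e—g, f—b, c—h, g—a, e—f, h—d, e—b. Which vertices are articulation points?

Removing e increases the component count from 1 to 2, so e is a cut vertex.
By contrast removing a leaves 1 component; it is not a cut vertex. No other vertex is a cut vertex either.

e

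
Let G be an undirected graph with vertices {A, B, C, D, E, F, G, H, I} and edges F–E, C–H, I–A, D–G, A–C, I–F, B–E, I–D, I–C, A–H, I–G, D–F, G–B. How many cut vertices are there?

1

Removing I increases the component count from 1 to 2, so I is a cut vertex.
By contrast removing A leaves 1 component; it is not a cut vertex. No other vertex is a cut vertex either.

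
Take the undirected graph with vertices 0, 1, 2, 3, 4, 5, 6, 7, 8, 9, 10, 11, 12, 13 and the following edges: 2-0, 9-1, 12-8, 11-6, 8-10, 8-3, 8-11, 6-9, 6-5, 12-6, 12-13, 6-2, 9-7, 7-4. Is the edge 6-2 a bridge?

Removing 6-2 leaves no path between 6 and 2: the component count goes from 1 to 2. So it is a bridge.

Yes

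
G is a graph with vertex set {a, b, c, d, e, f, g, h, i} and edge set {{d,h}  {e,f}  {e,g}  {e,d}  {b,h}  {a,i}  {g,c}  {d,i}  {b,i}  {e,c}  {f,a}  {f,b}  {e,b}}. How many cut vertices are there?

1

Removing e increases the component count from 1 to 2, so e is a cut vertex.
By contrast removing b leaves 1 component; it is not a cut vertex. No other vertex is a cut vertex either.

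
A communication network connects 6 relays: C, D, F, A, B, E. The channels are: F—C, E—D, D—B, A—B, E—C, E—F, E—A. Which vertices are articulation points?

E

Removing E increases the component count from 1 to 2, so E is a cut vertex.
By contrast removing C leaves 1 component; it is not a cut vertex. No other vertex is a cut vertex either.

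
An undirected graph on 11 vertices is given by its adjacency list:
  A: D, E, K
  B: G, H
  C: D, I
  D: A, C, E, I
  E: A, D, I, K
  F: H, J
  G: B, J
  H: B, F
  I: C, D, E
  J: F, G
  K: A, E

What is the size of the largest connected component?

6

Starting from B we can reach B, F, G, H, J. That is one component of size 5.
Starting from A we can reach A, C, D, E, I, K. That is one component of size 6.
The largest has 6 vertices.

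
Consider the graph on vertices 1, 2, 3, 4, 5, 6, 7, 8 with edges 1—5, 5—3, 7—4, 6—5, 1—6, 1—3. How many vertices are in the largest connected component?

4

2 is isolated — a component by itself.
8 is isolated — a component by itself.
Starting from 4 we can reach 4, 7. That is one component of size 2.
Starting from 1 we can reach 1, 3, 5, 6. That is one component of size 4.
The largest has 4 vertices.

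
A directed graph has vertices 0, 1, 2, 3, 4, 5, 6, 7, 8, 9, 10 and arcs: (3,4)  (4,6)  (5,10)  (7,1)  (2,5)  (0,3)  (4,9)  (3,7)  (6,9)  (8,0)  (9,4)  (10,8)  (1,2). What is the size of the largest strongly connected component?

{0, 1, 2, 3, 5, 7, 8, 10} are all mutually reachable — one SCC of size 8.
{4, 6, 9} are all mutually reachable — one SCC of size 3.
The largest has 8 vertices.

8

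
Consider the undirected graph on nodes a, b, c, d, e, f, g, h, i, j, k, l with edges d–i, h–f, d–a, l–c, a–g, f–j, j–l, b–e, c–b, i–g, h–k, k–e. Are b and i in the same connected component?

No

The component containing b is {b, c, e, f, h, j, k, l}, and i is not in it.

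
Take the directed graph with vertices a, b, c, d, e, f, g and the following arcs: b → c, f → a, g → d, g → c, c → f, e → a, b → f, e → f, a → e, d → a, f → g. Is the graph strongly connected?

No

There is no directed path from c to b, so the graph is not strongly connected.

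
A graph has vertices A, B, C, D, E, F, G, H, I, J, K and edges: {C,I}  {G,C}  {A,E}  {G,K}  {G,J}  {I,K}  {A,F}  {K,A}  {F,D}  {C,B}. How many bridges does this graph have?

6

The edges on the cycle G-C-I-K-G are not bridges since each lies on that cycle.
But removing C - B disconnects C from B; removing G - J disconnects G from J; removing A - F disconnects A from F; removing D - F disconnects D from F — these are bridges.
In total 6 edges are bridges.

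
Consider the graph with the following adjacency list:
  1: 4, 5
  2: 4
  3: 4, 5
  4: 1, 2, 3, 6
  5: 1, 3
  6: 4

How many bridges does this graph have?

2

The edges on the cycle 1-5-3-4-1 are not bridges since each lies on that cycle.
But removing 4-6 disconnects 4 from 6; removing 4-2 disconnects 4 from 2 — these are bridges.
That makes 2 bridges.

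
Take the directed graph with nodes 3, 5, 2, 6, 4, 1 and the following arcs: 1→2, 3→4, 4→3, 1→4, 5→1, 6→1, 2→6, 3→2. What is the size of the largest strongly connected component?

{1, 2, 3, 4, 6} are all mutually reachable — one SCC of size 5.
{5} is an SCC by itself.
The largest has 5 vertices.

5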